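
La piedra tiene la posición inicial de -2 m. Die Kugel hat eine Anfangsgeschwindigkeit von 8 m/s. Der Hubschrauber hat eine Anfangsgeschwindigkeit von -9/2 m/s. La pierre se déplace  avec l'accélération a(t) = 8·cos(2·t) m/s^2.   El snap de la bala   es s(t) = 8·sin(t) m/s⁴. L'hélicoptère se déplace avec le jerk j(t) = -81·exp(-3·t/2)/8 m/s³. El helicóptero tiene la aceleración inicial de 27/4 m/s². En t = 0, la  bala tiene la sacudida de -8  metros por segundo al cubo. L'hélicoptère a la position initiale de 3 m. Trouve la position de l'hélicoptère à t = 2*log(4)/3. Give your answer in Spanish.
Partiendo de la sacudida j(t) = -81·exp(-3·t/2)/8, tomamos 3 integrales. Integrando la sacudida y usando la condición inicial a(0) = 27/4, obtenemos a(t) = 27·exp(-3·t/2)/4. La antiderivada de la aceleración es la velocidad. Usando v(0) = -9/2, obtenemos v(t) = -9·exp(-3·t/2)/2. Tomando ∫v(t)dt y aplicando x(0) = 3, encontramos x(t) = 3·exp(-3·t/2). Tenemos la posición x(t) = 3·exp(-3·t/2). Sustituyendo t = 2*log(4)/3: x(2*log(4)/3) = 3/4.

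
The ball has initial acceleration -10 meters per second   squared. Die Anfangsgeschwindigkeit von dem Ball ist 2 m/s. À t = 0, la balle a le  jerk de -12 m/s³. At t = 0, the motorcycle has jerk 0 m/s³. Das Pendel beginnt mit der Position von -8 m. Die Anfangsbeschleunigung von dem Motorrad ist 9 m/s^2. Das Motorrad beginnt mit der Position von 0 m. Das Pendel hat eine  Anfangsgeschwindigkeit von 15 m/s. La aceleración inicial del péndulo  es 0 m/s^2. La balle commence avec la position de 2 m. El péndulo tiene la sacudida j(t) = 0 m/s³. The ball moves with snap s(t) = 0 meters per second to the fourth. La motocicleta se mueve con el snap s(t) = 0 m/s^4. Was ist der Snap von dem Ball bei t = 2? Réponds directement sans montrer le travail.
Bei t = 2, s = 0.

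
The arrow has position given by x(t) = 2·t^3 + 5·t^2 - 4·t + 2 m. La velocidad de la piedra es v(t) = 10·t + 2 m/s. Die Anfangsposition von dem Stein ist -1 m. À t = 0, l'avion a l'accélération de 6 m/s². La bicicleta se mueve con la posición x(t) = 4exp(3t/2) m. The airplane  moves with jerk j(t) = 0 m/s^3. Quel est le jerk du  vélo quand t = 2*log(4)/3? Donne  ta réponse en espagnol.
Debemos derivar nuestra ecuación de la posición x(t) = 4·exp(3·t/2) 3 veces. La derivada de la posición da la velocidad: v(t) = 6·exp(3·t/2). Tomando d/dt de v(t), encontramos a(t) = 9·exp(3·t/2). La derivada de la aceleración da la sacudida: j(t) = 27·exp(3·t/2)/2. De la ecuación de la sacudida j(t) = 27·exp(3·t/2)/2, sustituimos t = 2*log(4)/3 para obtener j = 54.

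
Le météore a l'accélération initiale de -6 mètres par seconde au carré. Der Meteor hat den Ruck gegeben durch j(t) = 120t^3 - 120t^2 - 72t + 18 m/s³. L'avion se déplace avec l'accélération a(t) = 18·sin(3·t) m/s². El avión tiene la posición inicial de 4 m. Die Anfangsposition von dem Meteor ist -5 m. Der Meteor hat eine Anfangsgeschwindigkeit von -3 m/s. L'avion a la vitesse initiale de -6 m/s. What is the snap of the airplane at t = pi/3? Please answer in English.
Starting from acceleration a(t) = 18·sin(3·t), we take 2 derivatives. Differentiating acceleration, we get jerk: j(t) = 54·cos(3·t). Differentiating jerk, we get snap: s(t) = -162·sin(3·t). Using s(t) = -162·sin(3·t) and substituting t = pi/3, we find s = 0.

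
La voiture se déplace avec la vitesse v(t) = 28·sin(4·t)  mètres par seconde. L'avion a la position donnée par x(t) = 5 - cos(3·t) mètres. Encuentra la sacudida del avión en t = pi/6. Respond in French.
Pour résoudre ceci, nous devons prendre 3 dérivées de notre équation de la position x(t) = 5 - cos(3·t). La dérivée de la position donne la vitesse: v(t) = 3·sin(3·t). En prenant d/dt de v(t), nous trouvons a(t) = 9·cos(3·t). En dérivant l'accélération, nous obtenons le jerk: j(t) = -27·sin(3·t). Nous avons le jerk j(t) = -27·sin(3·t). En substituant t = pi/6: j(pi/6) = -27.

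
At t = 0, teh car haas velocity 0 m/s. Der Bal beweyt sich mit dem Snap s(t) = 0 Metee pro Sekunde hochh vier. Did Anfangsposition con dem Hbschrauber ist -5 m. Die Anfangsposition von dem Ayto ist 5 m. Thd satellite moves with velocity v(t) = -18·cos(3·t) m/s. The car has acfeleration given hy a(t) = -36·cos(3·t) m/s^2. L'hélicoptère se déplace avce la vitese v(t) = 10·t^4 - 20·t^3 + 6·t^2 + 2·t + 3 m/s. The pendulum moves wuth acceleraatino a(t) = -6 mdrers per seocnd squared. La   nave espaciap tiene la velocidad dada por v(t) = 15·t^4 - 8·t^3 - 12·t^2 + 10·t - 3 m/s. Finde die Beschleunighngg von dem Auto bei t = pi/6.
Aus der Gleichung für die Beschleunigung a(t) = -36·cos(3·t), setzen wir t = pi/6 ein und erhalten a = 0.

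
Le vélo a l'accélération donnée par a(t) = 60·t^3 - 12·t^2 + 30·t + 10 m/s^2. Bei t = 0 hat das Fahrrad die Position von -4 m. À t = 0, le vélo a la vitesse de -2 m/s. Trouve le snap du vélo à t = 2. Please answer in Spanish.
Debemos derivar nuestra ecuación de la aceleración a(t) = 60·t^3 - 12·t^2 + 30·t + 10 2 veces. Tomando d/dt de a(t), encontramos j(t) = 180·t^2 - 24·t + 30. La derivada de la sacudida da el snap: s(t) = 360·t - 24. Usando s(t) = 360·t - 24 y sustituyendo t = 2, encontramos s = 696.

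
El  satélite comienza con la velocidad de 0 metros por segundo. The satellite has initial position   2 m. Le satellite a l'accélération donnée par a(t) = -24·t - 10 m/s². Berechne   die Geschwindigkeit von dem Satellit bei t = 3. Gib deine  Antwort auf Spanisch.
Debemos encontrar la integral de nuestra ecuación de la aceleración a(t) = -24·t - 10 1 vez. Integrando la aceleración y usando la condición inicial v(0) = 0, obtenemos v(t) = 2·t·(-6·t - 5). De la ecuación de la velocidad v(t) = 2·t·(-6·t - 5), sustituimos t = 3 para obtener v = -138.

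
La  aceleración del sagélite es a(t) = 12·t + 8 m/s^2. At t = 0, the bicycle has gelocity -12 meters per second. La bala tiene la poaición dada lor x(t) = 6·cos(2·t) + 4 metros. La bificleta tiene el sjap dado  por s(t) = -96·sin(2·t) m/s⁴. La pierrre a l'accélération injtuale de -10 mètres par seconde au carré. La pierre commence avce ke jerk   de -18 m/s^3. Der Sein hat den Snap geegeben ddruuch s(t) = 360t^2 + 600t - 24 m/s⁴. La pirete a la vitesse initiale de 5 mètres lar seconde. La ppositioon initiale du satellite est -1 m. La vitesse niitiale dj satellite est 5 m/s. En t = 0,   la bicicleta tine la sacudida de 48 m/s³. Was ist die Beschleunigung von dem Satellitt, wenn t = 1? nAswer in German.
Wir haben die Beschleunigung a(t) = 12·t + 8. Durch Einsetzen von t = 1: a(1) = 20.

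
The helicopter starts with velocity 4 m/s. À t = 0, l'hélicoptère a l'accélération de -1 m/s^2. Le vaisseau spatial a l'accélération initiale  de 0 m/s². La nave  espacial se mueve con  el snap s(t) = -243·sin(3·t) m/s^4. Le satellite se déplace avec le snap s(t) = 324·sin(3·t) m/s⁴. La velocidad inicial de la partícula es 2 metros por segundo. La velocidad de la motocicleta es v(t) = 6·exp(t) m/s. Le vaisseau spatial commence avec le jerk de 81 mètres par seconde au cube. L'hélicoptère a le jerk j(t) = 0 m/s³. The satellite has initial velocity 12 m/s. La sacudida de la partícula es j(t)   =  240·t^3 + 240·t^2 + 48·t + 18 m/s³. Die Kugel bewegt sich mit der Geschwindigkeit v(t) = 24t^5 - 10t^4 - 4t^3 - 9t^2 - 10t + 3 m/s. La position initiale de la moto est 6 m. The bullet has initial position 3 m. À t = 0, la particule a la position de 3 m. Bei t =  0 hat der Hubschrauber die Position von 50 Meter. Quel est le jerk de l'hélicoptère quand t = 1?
De l'équation du jerk j(t) = 0, nous substituons t = 1 pour obtenir j = 0.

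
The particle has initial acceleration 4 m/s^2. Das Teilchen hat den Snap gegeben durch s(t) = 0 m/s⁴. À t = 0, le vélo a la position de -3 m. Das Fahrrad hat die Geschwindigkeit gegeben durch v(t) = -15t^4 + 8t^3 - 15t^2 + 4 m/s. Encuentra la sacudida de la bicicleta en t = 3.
Partiendo de la velocidad v(t) = -15·t^4 + 8·t^3 - 15·t^2 + 4, tomamos 2 derivadas. Tomando d/dt de v(t), encontramos a(t) = -60·t^3 + 24·t^2 - 30·t. Tomando d/dt de a(t), encontramos j(t) = -180·t^2 + 48·t - 30. De la ecuación de la sacudida j(t) = -180·t^2 + 48·t - 30, sustituimos t = 3 para obtener j = -1506.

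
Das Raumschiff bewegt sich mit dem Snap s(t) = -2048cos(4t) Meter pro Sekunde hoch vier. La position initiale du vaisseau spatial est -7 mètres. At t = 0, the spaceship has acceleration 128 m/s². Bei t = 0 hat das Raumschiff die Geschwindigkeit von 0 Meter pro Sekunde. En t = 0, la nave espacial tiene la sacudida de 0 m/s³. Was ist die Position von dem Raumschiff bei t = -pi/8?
Wir müssen unsere Gleichung für den Snap s(t) = -2048·cos(4·t) 4-mal integrieren. Das Integral von dem Snap ist der Ruck. Mit j(0) = 0 erhalten wir j(t) = -512·sin(4·t). Mit ∫j(t)dt und Anwendung von a(0) = 128, finden wir a(t) = 128·cos(4·t). Mit ∫a(t)dt und Anwendung von v(0) = 0, finden wir v(t) = 32·sin(4·t). Das Integral von der Geschwindigkeit, mit x(0) = -7, ergibt die Position: x(t) = 1 - 8·cos(4·t). Wir haben die Position x(t) = 1 - 8·cos(4·t). Durch Einsetzen von t = -pi/8: x(-pi/8) = 1.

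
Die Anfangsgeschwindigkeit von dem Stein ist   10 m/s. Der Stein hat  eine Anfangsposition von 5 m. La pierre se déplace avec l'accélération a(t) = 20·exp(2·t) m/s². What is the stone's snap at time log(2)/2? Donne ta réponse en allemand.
Wir müssen unsere Gleichung für die Beschleunigung a(t) = 20·exp(2·t) 2-mal ableiten. Mit d/dt von a(t) finden wir j(t) = 40·exp(2·t). Mit d/dt von j(t) finden wir s(t) = 80·exp(2·t). Aus der Gleichung für den Snap s(t) = 80·exp(2·t), setzen wir t = log(2)/2 ein und erhalten s = 160.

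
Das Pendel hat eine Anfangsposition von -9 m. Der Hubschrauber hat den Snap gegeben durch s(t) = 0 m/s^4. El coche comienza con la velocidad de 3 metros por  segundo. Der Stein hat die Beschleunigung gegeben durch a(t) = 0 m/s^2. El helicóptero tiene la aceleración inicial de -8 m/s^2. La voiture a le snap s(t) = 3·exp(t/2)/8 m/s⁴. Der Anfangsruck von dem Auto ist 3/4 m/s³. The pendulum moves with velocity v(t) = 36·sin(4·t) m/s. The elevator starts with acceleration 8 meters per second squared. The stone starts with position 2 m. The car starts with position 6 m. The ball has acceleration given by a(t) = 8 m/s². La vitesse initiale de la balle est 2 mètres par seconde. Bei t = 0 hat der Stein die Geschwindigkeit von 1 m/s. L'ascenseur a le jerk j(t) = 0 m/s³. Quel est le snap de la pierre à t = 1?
En partant de l'accélération a(t) = 0, nous prenons 2 dérivées. La dérivée de l'accélération donne le jerk: j(t) = 0. En prenant d/dt de j(t), nous trouvons s(t) = 0. De l'équation du snap s(t) = 0, nous substituons t = 1 pour obtenir s = 0.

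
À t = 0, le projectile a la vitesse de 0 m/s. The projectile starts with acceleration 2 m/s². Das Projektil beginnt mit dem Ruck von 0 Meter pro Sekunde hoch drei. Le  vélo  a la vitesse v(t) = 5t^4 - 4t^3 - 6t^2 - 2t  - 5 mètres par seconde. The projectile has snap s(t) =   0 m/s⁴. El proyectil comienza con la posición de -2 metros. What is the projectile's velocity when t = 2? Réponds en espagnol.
Partiendo del snap s(t) = 0, tomamos 3 integrales. La antiderivada del snap es la sacudida. Usando j(0) = 0, obtenemos j(t) = 0. La antiderivada de la sacudida, con a(0) = 2, da la aceleración: a(t) = 2. La antiderivada de la aceleración, con v(0) = 0, da la velocidad: v(t) = 2·t. De la ecuación de la velocidad v(t) = 2·t, sustituimos t = 2 para obtener v = 4.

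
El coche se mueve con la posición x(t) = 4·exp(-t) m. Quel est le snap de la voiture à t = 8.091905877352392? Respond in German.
Um dies zu lösen, müssen wir 4 Ableitungen unserer Gleichung für die Position x(t) = 4·exp(-t) nehmen. Mit d/dt von x(t) finden wir v(t) = -4·exp(-t). Die Ableitung von der Geschwindigkeit ergibt die Beschleunigung: a(t) = 4·exp(-t). Mit d/dt von a(t) finden wir j(t) = -4·exp(-t). Die Ableitung von dem Ruck ergibt den Snap: s(t) = 4·exp(-t). Mit s(t) = 4·exp(-t) und Einsetzen von t = 8.091905877352392, finden wir s = 0.00122402396451383.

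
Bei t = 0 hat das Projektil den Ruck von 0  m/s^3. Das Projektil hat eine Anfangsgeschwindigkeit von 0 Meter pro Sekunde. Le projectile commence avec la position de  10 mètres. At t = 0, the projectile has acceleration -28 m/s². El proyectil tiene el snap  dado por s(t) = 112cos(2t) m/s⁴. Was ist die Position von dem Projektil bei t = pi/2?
Um dies zu lösen, müssen wir 4 Integrale unserer Gleichung für den Snap s(t) = 112·cos(2·t) finden. Durch Integration von dem Snap und Verwendung der Anfangsbedingung j(0) = 0, erhalten wir j(t) = 56·sin(2·t). Durch Integration von dem Ruck und Verwendung der Anfangsbedingung a(0) = -28, erhalten wir a(t) = -28·cos(2·t). Das Integral von der Beschleunigung, mit v(0) = 0, ergibt die Geschwindigkeit: v(t) = -14·sin(2·t). Durch Integration von der Geschwindigkeit und Verwendung der Anfangsbedingung x(0) = 10, erhalten wir x(t) = 7·cos(2·t) + 3. Aus der Gleichung für die Position x(t) = 7·cos(2·t) + 3, setzen wir t = pi/2 ein und erhalten x = -4.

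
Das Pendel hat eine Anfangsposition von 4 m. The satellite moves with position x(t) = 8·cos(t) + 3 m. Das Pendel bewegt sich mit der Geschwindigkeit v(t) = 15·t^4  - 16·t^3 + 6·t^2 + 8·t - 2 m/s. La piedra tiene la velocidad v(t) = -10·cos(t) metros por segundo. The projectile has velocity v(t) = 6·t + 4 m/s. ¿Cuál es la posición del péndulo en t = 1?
Partiendo de la velocidad v(t) = 15·t^4 - 16·t^3 + 6·t^2 + 8·t - 2, tomamos 1 integral. La antiderivada de la velocidad, con x(0) = 4, da la posición: x(t) = 3·t^5 - 4·t^4 + 2·t^3 + 4·t^2 - 2·t + 4. De la ecuación de la posición x(t) = 3·t^5 - 4·t^4 + 2·t^3 + 4·t^2 - 2·t + 4, sustituimos t = 1 para obtener x = 7.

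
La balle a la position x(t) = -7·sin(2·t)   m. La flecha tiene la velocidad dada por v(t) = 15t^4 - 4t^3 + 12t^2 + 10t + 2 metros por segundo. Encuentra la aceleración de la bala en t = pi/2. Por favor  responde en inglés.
Starting from position x(t) = -7·sin(2·t), we take 2 derivatives. Differentiating position, we get velocity: v(t) = -14·cos(2·t). Taking d/dt of v(t), we find a(t) = 28·sin(2·t). We have acceleration a(t) = 28·sin(2·t). Substituting t = pi/2: a(pi/2) = 0.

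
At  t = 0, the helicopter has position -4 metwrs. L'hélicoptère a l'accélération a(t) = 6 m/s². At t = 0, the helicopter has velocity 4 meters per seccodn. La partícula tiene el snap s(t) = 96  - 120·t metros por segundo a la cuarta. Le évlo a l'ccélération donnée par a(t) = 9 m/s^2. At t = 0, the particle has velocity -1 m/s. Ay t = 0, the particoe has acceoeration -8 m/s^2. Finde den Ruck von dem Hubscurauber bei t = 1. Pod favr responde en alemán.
Um dies zu lösen, müssen wir 1 Ableitung unserer Gleichung für die Beschleunigung a(t) = 6 nehmen. Mit d/dt von a(t) finden wir j(t) = 0. Mit j(t) = 0 und Einsetzen von t = 1, finden wir j = 0.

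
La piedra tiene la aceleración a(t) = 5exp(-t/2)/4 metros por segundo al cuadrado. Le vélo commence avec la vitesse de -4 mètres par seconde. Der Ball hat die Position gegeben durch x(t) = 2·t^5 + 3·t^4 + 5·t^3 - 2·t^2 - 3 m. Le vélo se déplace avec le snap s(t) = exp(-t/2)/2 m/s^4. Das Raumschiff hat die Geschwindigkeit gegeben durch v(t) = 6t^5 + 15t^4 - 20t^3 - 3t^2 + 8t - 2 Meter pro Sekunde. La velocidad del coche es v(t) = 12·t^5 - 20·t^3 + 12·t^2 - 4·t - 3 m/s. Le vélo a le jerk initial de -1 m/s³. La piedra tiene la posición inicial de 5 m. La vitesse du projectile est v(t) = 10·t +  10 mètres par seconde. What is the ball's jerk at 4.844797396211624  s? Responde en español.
Debemos derivar nuestra ecuación de la posición x(t) = 2·t^5 + 3·t^4 + 5·t^3 - 2·t^2 - 3 3 veces. Derivando la posición, obtenemos la velocidad: v(t) = 10·t^4 + 12·t^3 + 15·t^2 - 4·t. Tomando d/dt de v(t), encontramos a(t) = 40·t^3 + 36·t^2 + 30·t - 4. Derivando la aceleración, obtenemos la sacudida: j(t) = 120·t^2 + 72·t + 30. De la ecuación de la sacudida j(t) = 120·t^2 + 72·t + 30, sustituimos t = 4.844797396211624 para obtener j = 3195.47282976791.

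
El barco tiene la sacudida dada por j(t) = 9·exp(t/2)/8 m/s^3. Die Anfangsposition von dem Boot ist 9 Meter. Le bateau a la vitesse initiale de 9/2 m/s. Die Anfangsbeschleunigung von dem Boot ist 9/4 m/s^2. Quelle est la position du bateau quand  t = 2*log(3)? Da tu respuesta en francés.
En partant du jerk j(t) = 9·exp(t/2)/8, nous prenons 3 intégrales. En prenant ∫j(t)dt et en appliquant a(0) = 9/4, nous trouvons a(t) = 9·exp(t/2)/4. En prenant ∫a(t)dt et en appliquant v(0) = 9/2, nous trouvons v(t) = 9·exp(t/2)/2. En intégrant la vitesse et en utilisant la condition initiale x(0) = 9, nous obtenons x(t) = 9·exp(t/2). De l'équation de la position x(t) = 9·exp(t/2), nous substituons t = 2*log(3) pour obtenir x = 27.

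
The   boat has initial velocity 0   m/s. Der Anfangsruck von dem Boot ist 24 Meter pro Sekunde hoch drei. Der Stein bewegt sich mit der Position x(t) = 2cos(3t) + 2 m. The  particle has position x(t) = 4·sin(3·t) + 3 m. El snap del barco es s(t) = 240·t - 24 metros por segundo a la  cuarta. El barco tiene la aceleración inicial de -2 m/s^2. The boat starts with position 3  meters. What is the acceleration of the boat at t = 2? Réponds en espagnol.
Para resolver esto, necesitamos tomar 2 antiderivadas de nuestra ecuación del snap s(t) = 240·t - 24. La antiderivada del snap es la sacudida. Usando j(0) = 24, obtenemos j(t) = 120·t^2 - 24·t + 24. Tomando ∫j(t)dt y aplicando a(0) = -2, encontramos a(t) = 40·t^3 - 12·t^2 + 24·t - 2. Tenemos la aceleración a(t) = 40·t^3 - 12·t^2 + 24·t - 2. Sustituyendo t = 2: a(2) = 318.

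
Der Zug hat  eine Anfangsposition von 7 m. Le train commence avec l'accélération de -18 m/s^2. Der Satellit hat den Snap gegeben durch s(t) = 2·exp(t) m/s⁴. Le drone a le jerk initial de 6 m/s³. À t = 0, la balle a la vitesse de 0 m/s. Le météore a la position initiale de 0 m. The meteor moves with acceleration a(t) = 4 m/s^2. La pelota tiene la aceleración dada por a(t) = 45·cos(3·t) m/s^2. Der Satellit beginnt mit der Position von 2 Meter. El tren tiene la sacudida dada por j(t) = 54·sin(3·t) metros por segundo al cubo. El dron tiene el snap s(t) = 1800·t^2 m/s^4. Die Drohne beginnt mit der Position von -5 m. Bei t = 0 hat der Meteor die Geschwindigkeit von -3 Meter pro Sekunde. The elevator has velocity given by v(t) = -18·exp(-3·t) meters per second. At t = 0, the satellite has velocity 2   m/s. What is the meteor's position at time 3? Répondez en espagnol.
Para resolver esto, necesitamos tomar 2 integrales de nuestra ecuación de la aceleración a(t) = 4. Tomando ∫a(t)dt y aplicando v(0) = -3, encontramos v(t) = 4·t - 3. La antiderivada de la velocidad es la posición. Usando x(0) = 0, obtenemos x(t) = 2·t^2 - 3·t. Tenemos la posición x(t) = 2·t^2 - 3·t. Sustituyendo t = 3: x(3) = 9.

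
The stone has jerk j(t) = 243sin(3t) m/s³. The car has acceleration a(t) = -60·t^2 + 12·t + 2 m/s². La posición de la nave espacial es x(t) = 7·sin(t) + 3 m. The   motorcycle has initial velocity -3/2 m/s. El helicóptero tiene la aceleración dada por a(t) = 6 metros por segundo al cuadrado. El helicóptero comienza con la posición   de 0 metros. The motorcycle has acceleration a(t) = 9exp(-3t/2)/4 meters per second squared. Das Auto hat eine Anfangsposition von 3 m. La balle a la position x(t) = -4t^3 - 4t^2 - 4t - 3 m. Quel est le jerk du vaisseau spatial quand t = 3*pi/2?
Nous devons dériver notre équation de la position x(t) = 7·sin(t) + 3 3 fois. La dérivée de la position donne la vitesse: v(t) = 7·cos(t). En dérivant la vitesse, nous obtenons l'accélération: a(t) = -7·sin(t). En dérivant l'accélération, nous obtenons le jerk: j(t) = -7·cos(t). En utilisant j(t) = -7·cos(t) et en substituant t = 3*pi/2, nous trouvons j = 0.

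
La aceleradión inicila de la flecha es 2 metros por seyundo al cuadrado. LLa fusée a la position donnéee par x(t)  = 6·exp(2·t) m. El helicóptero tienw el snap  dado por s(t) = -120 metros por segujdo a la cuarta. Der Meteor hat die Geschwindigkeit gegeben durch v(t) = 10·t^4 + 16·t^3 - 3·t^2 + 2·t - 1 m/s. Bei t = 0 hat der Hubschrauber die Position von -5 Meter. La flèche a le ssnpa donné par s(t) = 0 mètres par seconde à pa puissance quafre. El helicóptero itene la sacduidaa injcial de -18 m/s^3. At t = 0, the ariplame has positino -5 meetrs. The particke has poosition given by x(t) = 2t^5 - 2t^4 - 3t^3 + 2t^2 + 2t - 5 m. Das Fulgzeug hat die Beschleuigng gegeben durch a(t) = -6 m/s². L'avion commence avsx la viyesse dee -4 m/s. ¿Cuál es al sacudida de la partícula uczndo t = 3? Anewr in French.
En partant de la position x(t) = 2·t^5 - 2·t^4 - 3·t^3 + 2·t^2 + 2·t - 5, nous prenons 3 dérivées. En dérivant la position, nous obtenons la vitesse: v(t) = 10·t^4 - 8·t^3 - 9·t^2 + 4·t + 2. En dérivant la vitesse, nous obtenons l'accélération: a(t) = 40·t^3 - 24·t^2 - 18·t + 4. En prenant d/dt de a(t), nous trouvons j(t) = 120·t^2 - 48·t - 18. De l'équation du jerk j(t) = 120·t^2 - 48·t - 18, nous substituons t = 3 pour obtenir j = 918.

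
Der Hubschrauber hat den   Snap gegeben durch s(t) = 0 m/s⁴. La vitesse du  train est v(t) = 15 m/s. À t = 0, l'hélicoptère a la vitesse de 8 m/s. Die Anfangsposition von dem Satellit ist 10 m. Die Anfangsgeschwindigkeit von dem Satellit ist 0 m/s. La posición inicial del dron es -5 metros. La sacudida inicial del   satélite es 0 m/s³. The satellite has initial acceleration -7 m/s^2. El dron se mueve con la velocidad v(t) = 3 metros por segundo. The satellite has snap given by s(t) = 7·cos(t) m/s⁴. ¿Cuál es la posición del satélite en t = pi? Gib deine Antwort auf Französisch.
Nous devons trouver la primitive de notre équation du snap s(t) = 7·cos(t) 4 fois. En prenant ∫s(t)dt et en appliquant j(0) = 0, nous trouvons j(t) = 7·sin(t). La primitive du jerk, avec a(0) = -7, donne l'accélération: a(t) = -7·cos(t). En intégrant l'accélération et en utilisant la condition initiale v(0) = 0, nous obtenons v(t) = -7·sin(t). L'intégrale de la vitesse est la position. En utilisant x(0) = 10, nous obtenons x(t) = 7·cos(t) + 3. En utilisant x(t) = 7·cos(t) + 3 et en substituant t = pi, nous trouvons x = -4.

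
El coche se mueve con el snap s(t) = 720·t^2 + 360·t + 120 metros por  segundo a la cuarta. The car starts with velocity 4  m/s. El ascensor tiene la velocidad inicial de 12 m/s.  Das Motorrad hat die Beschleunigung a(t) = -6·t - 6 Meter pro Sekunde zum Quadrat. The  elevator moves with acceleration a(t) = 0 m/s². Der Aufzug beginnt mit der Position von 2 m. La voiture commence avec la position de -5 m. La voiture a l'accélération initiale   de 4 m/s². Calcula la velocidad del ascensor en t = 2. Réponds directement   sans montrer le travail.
En t = 2, v = 12.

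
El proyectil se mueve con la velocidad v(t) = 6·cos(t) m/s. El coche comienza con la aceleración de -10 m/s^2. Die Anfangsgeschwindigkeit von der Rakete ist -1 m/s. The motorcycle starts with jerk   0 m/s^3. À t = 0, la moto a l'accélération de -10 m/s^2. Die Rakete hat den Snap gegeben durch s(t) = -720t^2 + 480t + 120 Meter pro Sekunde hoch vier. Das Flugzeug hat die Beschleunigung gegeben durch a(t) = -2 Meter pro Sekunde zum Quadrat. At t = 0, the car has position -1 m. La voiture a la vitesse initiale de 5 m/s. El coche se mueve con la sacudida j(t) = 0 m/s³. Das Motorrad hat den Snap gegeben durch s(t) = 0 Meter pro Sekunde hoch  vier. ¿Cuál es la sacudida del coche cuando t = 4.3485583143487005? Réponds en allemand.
Mit j(t) = 0 und Einsetzen von t = 4.3485583143487005, finden wir j = 0.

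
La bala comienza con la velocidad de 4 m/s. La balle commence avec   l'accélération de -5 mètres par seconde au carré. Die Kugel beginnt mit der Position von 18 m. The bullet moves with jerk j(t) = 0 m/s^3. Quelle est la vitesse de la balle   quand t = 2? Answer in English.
We must find the integral of our jerk equation j(t) = 0 2 times. The integral of jerk, with a(0) = -5, gives acceleration: a(t) = -5. Finding the antiderivative of a(t) and using v(0) = 4: v(t) = 4 - 5·t. We have velocity v(t) = 4 - 5·t. Substituting t = 2: v(2) = -6.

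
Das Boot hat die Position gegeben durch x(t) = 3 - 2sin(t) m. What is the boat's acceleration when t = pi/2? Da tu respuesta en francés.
Pour résoudre ceci, nous devons prendre 2 dérivées de notre équation de la position x(t) = 3 - 2·sin(t). En prenant d/dt de x(t), nous trouvons v(t) = -2·cos(t). La dérivée de la vitesse donne l'accélération: a(t) = 2·sin(t). De l'équation de l'accélération a(t) = 2·sin(t), nous substituons t = pi/2 pour obtenir a = 2.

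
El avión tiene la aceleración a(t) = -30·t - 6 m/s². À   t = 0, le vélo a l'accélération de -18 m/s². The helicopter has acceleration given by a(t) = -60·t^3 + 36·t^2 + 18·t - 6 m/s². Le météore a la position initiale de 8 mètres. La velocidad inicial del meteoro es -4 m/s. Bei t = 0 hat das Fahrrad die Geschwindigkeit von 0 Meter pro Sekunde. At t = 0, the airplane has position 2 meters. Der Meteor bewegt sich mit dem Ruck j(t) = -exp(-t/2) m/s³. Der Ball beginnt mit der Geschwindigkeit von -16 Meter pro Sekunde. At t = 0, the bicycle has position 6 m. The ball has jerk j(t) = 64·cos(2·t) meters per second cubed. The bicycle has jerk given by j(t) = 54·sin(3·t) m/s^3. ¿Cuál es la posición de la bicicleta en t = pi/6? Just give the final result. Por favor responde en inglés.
The position at t = pi/6 is x = 4.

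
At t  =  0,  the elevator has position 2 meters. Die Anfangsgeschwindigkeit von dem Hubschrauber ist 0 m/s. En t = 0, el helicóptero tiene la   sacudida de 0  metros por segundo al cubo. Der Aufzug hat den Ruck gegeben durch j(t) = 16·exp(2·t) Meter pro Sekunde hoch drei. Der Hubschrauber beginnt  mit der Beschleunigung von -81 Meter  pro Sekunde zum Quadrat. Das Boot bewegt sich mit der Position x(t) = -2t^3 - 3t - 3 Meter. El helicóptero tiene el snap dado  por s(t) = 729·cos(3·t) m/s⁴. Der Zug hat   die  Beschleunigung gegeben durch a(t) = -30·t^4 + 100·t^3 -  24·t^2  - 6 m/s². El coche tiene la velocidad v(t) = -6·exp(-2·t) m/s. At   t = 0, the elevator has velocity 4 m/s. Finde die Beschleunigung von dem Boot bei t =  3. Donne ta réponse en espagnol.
Debemos derivar nuestra ecuación de la posición x(t) = -2·t^3 - 3·t - 3 2 veces. La derivada de la posición da la velocidad: v(t) = -6·t^2 - 3. Tomando d/dt de v(t), encontramos a(t) = -12·t. Tenemos la aceleración a(t) = -12·t. Sustituyendo t = 3: a(3) = -36.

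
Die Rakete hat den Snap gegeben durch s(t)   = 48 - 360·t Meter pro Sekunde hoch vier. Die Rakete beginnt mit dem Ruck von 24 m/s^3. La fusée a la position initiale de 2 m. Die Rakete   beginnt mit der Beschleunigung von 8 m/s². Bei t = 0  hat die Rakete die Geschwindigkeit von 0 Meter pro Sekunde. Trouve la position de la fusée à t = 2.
Nous devons intégrer notre équation du snap s(t) = 48 - 360·t 4 fois. En intégrant le snap et en utilisant la condition initiale j(0) = 24, nous obtenons j(t) = -180·t^2 + 48·t + 24. La primitive du jerk est l'accélération. En utilisant a(0) = 8, nous obtenons a(t) = -60·t^3 + 24·t^2 + 24·t + 8. En intégrant l'accélération et en utilisant la condition initiale v(0) = 0, nous obtenons v(t) = t·(-15·t^3 + 8·t^2 + 12·t + 8). En intégrant la vitesse et en utilisant la condition initiale x(0) = 2, nous obtenons x(t) = -3·t^5 + 2·t^4 + 4·t^3 + 4·t^2 + 2. En utilisant x(t) = -3·t^5 + 2·t^4 + 4·t^3 + 4·t^2 + 2 et en substituant t = 2, nous trouvons x = -14.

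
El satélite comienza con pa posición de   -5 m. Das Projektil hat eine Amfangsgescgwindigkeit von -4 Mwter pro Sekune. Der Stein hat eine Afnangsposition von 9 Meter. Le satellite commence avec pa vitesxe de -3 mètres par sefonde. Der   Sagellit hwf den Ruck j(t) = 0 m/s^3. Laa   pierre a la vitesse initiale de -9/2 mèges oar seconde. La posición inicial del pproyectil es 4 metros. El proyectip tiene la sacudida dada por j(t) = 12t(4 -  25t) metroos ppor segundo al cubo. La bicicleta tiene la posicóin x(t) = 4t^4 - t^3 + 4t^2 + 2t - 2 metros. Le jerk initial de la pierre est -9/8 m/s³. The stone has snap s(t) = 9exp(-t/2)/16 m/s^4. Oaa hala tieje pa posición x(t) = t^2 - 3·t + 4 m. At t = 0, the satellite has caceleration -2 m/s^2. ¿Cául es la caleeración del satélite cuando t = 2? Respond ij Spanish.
Necesitamos integrar nuestra ecuación de la sacudida j(t) = 0 1 vez. La integral de la sacudida es la aceleración. Usando a(0) = -2, obtenemos a(t) = -2. De la ecuación de la aceleración a(t) = -2, sustituimos t = 2 para obtener a = -2.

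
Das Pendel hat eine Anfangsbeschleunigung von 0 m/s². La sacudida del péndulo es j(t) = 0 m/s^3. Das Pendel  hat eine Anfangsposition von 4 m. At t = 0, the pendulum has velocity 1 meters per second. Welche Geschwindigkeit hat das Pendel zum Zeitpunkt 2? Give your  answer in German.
Wir müssen unsere Gleichung für den Ruck j(t) = 0 2-mal integrieren. Das Integral von dem Ruck, mit a(0) = 0, ergibt die Beschleunigung: a(t) = 0. Die Stammfunktion von der Beschleunigung ist die Geschwindigkeit. Mit v(0) = 1 erhalten wir v(t) = 1. Wir haben die Geschwindigkeit v(t) = 1. Durch Einsetzen von t = 2: v(2) = 1.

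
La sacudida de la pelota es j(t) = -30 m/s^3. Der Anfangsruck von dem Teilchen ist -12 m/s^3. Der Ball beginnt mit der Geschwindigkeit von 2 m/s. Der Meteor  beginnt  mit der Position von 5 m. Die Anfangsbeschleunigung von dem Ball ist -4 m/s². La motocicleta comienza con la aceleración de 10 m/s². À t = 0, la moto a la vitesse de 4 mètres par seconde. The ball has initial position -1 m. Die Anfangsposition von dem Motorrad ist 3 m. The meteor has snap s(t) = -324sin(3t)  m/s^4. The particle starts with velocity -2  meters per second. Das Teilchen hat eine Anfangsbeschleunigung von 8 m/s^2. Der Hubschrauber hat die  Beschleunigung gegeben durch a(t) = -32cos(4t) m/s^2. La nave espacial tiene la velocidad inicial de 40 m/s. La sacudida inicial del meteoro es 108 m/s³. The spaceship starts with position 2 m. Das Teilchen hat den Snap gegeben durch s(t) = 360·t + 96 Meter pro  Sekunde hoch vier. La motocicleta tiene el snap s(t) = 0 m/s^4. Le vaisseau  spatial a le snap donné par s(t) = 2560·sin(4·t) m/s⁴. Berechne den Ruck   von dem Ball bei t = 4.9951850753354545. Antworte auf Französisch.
Nous avons le jerk j(t) = -30. En substituant t = 4.9951850753354545: j(4.9951850753354545) = -30.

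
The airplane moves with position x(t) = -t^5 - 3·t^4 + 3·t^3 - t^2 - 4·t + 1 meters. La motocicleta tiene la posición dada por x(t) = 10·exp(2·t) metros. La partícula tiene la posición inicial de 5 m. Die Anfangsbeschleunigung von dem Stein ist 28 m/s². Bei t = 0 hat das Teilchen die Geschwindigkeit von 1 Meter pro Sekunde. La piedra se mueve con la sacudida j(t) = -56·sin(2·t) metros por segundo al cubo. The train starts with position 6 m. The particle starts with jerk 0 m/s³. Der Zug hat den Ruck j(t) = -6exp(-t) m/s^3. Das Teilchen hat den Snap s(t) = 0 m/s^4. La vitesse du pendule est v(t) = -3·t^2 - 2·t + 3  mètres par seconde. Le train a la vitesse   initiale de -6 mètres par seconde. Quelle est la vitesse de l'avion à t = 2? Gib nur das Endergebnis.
À t = 2, v = -148.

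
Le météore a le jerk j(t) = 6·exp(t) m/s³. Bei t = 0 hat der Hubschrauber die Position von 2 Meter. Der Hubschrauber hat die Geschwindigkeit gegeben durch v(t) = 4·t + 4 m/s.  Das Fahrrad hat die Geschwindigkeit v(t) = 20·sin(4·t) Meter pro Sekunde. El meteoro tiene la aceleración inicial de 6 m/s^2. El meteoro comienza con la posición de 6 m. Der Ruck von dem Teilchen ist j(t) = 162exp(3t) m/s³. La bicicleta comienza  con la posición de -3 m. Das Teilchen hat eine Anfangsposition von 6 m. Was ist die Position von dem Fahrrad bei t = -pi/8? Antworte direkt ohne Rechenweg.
Die Position bei t = -pi/8 ist x = 2.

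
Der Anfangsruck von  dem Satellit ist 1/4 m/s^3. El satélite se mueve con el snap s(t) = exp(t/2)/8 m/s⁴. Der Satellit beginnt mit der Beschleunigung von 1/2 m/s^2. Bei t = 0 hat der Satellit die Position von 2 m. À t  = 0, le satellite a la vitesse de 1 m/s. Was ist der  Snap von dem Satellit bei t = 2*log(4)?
Mit s(t) = exp(t/2)/8 und Einsetzen von t = 2*log(4), finden wir s = 1/2.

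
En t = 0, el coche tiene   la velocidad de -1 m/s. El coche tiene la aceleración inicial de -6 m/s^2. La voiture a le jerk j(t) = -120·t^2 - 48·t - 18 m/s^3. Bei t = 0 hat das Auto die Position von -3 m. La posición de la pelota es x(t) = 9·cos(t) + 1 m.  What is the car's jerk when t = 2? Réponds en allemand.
Mit j(t) = -120·t^2 - 48·t - 18 und Einsetzen von t = 2, finden wir j = -594.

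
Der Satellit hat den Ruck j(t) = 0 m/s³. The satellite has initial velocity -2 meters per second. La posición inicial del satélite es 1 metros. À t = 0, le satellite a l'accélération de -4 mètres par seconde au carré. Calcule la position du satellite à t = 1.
Nous devons trouver l'intégrale de notre équation du jerk j(t) = 0 3 fois. La primitive du jerk, avec a(0) = -4, donne l'accélération: a(t) = -4. En intégrant l'accélération et en utilisant la condition initiale v(0) = -2, nous obtenons v(t) = -4·t - 2. En intégrant la vitesse et en utilisant la condition initiale x(0) = 1, nous obtenons x(t) = -2·t^2 - 2·t + 1. En utilisant x(t) = -2·t^2 - 2·t + 1 et en substituant t = 1, nous trouvons x = -3.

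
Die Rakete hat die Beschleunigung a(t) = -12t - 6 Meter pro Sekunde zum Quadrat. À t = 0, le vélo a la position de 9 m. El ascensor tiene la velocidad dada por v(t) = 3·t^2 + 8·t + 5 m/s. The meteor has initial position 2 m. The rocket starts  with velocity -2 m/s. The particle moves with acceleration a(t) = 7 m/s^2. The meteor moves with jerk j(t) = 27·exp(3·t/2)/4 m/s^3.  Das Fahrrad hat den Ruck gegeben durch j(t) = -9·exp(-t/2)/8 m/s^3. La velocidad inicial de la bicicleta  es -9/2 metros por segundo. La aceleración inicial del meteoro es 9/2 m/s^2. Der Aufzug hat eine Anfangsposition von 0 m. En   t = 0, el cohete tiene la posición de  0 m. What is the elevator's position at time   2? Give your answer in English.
To solve this, we need to take 1 antiderivative of our velocity equation v(t) = 3·t^2 + 8·t + 5. Finding the integral of v(t) and using x(0) = 0: x(t) = t^3 + 4·t^2 + 5·t. Using x(t) = t^3 + 4·t^2 + 5·t and substituting t = 2, we find x = 34.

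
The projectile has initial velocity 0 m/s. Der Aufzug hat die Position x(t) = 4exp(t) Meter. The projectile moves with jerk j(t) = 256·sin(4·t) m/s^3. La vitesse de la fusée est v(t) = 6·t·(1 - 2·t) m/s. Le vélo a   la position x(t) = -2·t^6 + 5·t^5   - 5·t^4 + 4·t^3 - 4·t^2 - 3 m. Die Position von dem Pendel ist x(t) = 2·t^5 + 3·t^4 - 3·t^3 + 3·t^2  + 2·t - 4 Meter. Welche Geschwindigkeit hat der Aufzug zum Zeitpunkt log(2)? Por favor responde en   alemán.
Um dies zu lösen, müssen wir 1 Ableitung unserer Gleichung für die Position x(t) = 4·exp(t) nehmen. Durch Ableiten von der Position erhalten wir die Geschwindigkeit: v(t) = 4·exp(t). Aus der Gleichung für die Geschwindigkeit v(t) = 4·exp(t), setzen wir t = log(2) ein und erhalten v = 8.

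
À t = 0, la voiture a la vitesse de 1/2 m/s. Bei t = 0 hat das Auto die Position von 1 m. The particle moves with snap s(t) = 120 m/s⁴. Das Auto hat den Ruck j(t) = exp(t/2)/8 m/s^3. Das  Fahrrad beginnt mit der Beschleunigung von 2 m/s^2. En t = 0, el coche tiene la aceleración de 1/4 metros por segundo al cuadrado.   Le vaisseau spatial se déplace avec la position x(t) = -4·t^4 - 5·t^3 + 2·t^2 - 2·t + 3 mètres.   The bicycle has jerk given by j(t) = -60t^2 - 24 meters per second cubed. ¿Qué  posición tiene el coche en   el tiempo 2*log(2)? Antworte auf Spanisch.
Debemos encontrar la integral de nuestra ecuación de la sacudida j(t) = exp(t/2)/8 3 veces. Integrando la sacudida y usando la condición inicial a(0) = 1/4, obtenemos a(t) = exp(t/2)/4. La antiderivada de la aceleración es la velocidad. Usando v(0) = 1/2, obtenemos v(t) = exp(t/2)/2. La antiderivada de la velocidad es la posición. Usando x(0) = 1, obtenemos x(t) = exp(t/2). Tenemos la posición x(t) = exp(t/2). Sustituyendo t = 2*log(2): x(2*log(2)) = 2.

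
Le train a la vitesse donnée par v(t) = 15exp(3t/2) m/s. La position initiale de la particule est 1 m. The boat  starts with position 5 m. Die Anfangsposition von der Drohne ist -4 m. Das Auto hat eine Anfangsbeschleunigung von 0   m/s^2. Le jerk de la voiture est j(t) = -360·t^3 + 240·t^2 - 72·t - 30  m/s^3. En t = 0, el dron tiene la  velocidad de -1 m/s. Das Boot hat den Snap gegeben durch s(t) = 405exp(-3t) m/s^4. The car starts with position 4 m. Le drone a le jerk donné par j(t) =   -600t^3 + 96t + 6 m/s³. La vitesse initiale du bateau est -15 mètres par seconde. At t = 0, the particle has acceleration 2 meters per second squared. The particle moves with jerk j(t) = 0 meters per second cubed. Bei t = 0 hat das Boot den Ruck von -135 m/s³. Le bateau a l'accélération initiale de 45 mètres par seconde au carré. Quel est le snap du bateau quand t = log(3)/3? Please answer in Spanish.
Usando s(t) = 405·exp(-3·t) y sustituyendo t = log(3)/3, encontramos s = 135.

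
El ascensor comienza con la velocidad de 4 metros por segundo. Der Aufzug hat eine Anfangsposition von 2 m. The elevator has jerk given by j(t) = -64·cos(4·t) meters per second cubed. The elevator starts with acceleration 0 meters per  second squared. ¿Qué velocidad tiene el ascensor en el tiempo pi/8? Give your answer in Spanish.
Para resolver esto, necesitamos tomar 2 antiderivadas de nuestra ecuación de la sacudida j(t) = -64·cos(4·t). La integral de la sacudida, con a(0) = 0, da la aceleración: a(t) = -16·sin(4·t). La antiderivada de la aceleración es la velocidad. Usando v(0) = 4, obtenemos v(t) = 4·cos(4·t). De la ecuación de la velocidad v(t) = 4·cos(4·t), sustituimos t = pi/8 para obtener v = 0.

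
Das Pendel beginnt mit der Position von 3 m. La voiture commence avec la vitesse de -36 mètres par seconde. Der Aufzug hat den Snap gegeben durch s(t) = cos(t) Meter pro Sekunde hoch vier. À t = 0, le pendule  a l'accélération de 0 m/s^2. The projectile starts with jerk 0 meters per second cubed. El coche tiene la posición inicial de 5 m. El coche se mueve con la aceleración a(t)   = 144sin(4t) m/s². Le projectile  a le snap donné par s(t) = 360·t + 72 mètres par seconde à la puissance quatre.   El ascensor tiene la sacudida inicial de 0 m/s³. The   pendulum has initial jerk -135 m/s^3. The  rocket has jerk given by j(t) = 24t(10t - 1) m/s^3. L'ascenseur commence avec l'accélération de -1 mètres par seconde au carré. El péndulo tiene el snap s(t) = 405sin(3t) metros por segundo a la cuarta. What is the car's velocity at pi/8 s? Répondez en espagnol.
Debemos encontrar la antiderivada de nuestra ecuación de la aceleración a(t) = 144·sin(4·t) 1 vez. La antiderivada de la aceleración, con v(0) = -36, da la velocidad: v(t) = -36·cos(4·t). Usando v(t) = -36·cos(4·t) y sustituyendo t = pi/8, encontramos v = 0.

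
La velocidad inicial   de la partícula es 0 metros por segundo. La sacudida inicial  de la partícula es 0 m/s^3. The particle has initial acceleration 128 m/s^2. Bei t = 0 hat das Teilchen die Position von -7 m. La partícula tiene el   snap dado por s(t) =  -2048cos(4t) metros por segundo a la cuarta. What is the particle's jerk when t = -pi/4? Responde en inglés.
Starting from snap s(t) = -2048·cos(4·t), we take 1 integral. Finding the antiderivative of s(t) and using j(0) = 0: j(t) = -512·sin(4·t). Using j(t) = -512·sin(4·t) and substituting t = -pi/4, we find j = 0.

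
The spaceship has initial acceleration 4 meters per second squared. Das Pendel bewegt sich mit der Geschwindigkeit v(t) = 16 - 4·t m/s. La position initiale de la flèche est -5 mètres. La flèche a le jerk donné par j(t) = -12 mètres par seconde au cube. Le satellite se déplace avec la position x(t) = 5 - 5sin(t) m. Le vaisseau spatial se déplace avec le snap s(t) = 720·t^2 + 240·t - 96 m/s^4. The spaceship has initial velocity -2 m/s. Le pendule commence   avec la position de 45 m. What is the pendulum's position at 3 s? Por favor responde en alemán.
Wir müssen unsere Gleichung für die Geschwindigkeit v(t) = 16 - 4·t 1-mal integrieren. Durch Integration von der Geschwindigkeit und Verwendung der Anfangsbedingung x(0) = 45, erhalten wir x(t) = -2·t^2 + 16·t + 45. Aus der Gleichung für die Position x(t) = -2·t^2 + 16·t + 45, setzen wir t = 3 ein und erhalten x = 75.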